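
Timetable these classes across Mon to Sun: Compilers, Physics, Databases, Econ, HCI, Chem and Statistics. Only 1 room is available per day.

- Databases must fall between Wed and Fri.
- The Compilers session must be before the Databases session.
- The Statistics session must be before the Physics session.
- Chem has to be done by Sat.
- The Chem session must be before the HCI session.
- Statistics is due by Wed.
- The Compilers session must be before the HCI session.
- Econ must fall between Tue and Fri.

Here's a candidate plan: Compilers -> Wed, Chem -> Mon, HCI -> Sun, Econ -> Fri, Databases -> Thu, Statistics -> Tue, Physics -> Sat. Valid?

Valid

Databases must fall between Wed and Fri — holds.
The Statistics session must be before the Physics session — holds.
Chem has to be done by Sat — holds.
Statistics is due by Wed — holds.
The Chem session must be before the HCI session — holds.
The Compilers session must be before the HCI session — holds.
Only 1 room is available per day — holds.
The Compilers session must be before the Databases session — holds.
Econ must fall between Tue and Fri — holds.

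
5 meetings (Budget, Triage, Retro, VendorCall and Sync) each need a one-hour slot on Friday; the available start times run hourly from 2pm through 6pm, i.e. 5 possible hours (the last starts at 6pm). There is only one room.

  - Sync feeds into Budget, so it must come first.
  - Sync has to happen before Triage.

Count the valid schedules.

Splitting on Budget: it can be 3pm (6), 4pm (10), 5pm (12), 6pm (12). Listing each branch's schedules as (Triage, Retro, VendorCall, Sync):
Budget=3pm: (4pm,5pm,6pm,2pm) (4pm,6pm,5pm,2pm) (5pm,4pm,6pm,2pm) (5pm,6pm,4pm,2pm) (6pm,4pm,5pm,2pm) (6pm,5pm,4pm,2pm) — 6.
Budget=4pm: (3pm,5pm,6pm,2pm) (3pm,6pm,5pm,2pm) (5pm,2pm,6pm,3pm) (5pm,3pm,6pm,2pm) (5pm,6pm,2pm,3pm) (5pm,6pm,3pm,2pm) (6pm,2pm,5pm,3pm) (6pm,3pm,5pm,2pm) (6pm,5pm,2pm,3pm) (6pm,5pm,3pm,2pm) — 10.
Budget=5pm: (3pm,4pm,6pm,2pm) (3pm,6pm,4pm,2pm) (4pm,2pm,6pm,3pm) (4pm,3pm,6pm,2pm) (4pm,6pm,2pm,3pm) (4pm,6pm,3pm,2pm) (6pm,2pm,3pm,4pm) (6pm,2pm,4pm,3pm) (6pm,3pm,2pm,4pm) (6pm,3pm,4pm,2pm) (6pm,4pm,2pm,3pm) (6pm,4pm,3pm,2pm) — 12.
Budget=6pm: (3pm,4pm,5pm,2pm) (3pm,5pm,4pm,2pm) (4pm,2pm,5pm,3pm) (4pm,3pm,5pm,2pm) (4pm,5pm,2pm,3pm) (4pm,5pm,3pm,2pm) (5pm,2pm,3pm,4pm) (5pm,2pm,4pm,3pm) (5pm,3pm,2pm,4pm) (5pm,3pm,4pm,2pm) (5pm,4pm,2pm,3pm) (5pm,4pm,3pm,2pm) — 12.
Summing: 6 + 10 + 12 + 12 = 40.

40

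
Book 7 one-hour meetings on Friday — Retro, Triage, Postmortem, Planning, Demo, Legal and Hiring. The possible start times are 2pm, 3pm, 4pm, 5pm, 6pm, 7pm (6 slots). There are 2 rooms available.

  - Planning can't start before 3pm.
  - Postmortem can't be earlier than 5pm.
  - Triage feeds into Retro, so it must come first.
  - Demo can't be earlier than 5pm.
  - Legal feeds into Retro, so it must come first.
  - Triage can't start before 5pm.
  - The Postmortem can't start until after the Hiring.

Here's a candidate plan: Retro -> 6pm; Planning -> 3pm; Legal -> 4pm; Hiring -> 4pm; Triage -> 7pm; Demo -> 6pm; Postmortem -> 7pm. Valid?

Demo can't be earlier than 5pm — holds.
Postmortem can't be earlier than 5pm — holds.
The Postmortem can't start until after the Hiring — holds.
There are 2 rooms available — holds.
Triage feeds into Retro, so it must come first — violated.
Triage can't start before 5pm — holds.
Legal feeds into Retro, so it must come first — holds.
Planning can't start before 3pm — holds.

No — it violates: Triage feeds into Retro, so it must come first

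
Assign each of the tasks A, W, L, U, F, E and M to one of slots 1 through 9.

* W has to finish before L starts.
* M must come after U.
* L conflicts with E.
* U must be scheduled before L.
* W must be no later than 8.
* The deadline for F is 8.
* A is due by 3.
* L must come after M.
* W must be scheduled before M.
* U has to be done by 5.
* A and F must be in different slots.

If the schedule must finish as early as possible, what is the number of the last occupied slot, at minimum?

The precedence chain requires at least 3 distinct slots.
3 works (last occupied slot: 3): for example M -> 2, L -> 3, F -> 2, W -> 1, U -> 1, E -> 1, A -> 1.

3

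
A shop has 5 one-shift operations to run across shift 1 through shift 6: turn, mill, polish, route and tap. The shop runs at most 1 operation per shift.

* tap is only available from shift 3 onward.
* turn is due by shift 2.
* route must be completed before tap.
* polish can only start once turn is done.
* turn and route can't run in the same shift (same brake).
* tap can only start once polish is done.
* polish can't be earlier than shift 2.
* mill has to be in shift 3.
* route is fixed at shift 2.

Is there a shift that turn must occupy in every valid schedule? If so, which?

shift 1

turn's window is shift 1–shift 2.
route is fixed at shift 2, and turn can't share a shift with route.
So turn must be shift 1.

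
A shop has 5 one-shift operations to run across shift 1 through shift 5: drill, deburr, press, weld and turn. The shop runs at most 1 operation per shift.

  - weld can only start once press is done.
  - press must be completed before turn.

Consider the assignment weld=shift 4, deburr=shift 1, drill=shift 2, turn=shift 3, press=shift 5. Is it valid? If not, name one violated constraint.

The shop runs at most 1 operation per shift — holds.
press must be completed before turn — violated.
weld can only start once press is done — violated.

Invalid. press must be completed before turn.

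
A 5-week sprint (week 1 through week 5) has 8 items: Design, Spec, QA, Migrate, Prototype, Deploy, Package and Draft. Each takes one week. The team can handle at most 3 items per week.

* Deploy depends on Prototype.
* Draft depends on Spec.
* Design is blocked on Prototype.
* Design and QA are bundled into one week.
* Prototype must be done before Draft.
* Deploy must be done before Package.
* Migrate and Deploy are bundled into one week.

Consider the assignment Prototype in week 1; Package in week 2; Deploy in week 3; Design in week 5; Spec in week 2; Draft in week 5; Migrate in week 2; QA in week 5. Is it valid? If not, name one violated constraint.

Design and QA are bundled into one week — holds.
Draft depends on Spec — holds.
Prototype must be done before Draft — holds.
Deploy must be done before Package — violated.
Deploy depends on Prototype — holds.
The team can handle at most 3 items per week — holds.
Migrate and Deploy are bundled into one week — violated.
Design is blocked on Prototype — holds.

No — it violates: Deploy must be done before Package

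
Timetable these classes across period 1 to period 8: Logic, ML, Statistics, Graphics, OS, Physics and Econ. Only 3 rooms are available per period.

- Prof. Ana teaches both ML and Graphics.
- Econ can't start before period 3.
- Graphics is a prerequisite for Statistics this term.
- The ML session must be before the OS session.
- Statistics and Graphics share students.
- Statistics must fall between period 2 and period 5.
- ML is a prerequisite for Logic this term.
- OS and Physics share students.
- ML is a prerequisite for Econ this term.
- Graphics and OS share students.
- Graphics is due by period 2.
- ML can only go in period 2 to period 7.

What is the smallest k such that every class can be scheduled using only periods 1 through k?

3 periods

The precedence chain requires at least 2 distinct periods.
With at most 3 per period and 7 classes, at least 3 periods are needed.
Econ can't be placed before period 3, so the schedule must run through at least period 3.
3 works (last occupied period: period 3): for example Econ in period 3, Physics in period 1, OS in period 3, Statistics in period 2, Graphics in period 1, ML in period 2, Logic in period 3.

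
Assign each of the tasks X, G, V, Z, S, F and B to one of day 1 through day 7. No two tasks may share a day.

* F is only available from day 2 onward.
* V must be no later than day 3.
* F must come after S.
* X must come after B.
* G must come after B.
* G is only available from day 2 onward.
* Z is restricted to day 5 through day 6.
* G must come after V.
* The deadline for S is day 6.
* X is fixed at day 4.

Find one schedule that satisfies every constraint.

V -> day 1; F -> day 7; G -> day 3; B -> day 2; S -> day 6; Z -> day 5; X -> day 4

Checking: B(day 2) before G(day 3); S(day 6) before F(day 7); V(day 1) before G(day 3); B(day 2) before X(day 4); F=day 7 in [day 2,day 7]; V=day 1 in [day 1,day 3]; X=day 4 in [day 4,day 4]; S=day 6 in [day 1,day 6]; G=day 3 in [day 2,day 7]; Z=day 5 in [day 5,day 6]; max 1 per day (cap 1).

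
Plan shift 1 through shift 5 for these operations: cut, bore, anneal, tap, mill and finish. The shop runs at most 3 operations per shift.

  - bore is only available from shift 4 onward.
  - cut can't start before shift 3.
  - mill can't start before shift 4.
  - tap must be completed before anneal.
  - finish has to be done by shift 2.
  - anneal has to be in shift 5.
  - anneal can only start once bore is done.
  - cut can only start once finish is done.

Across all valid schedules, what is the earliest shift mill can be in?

shift 4

Mill is available from shift 4.
mill at shift 4 is achievable: finish -> shift 1, anneal -> shift 5, tap -> shift 1, mill -> shift 4, cut -> shift 3, bore -> shift 4.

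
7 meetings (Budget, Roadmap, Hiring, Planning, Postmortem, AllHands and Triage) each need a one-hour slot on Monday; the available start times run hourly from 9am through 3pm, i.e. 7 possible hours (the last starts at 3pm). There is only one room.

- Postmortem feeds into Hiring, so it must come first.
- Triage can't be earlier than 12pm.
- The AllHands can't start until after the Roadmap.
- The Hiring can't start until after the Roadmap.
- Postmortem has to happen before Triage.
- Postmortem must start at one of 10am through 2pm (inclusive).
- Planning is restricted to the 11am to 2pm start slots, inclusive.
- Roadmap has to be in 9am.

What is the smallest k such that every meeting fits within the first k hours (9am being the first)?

7

The precedence chain requires at least 2 distinct hours.
With at most 1 per hour and 7 meetings, at least 7 hours are needed.
Triage can't be placed before 12pm — that is hour 4 counting from 9am — so the schedule must run through at least 4 hours.
7 works (last occupied hour: 3pm): for example Planning in 11am; Hiring in 1pm; Triage in 12pm; Postmortem in 10am; Roadmap in 9am; AllHands in 2pm; Budget in 3pm.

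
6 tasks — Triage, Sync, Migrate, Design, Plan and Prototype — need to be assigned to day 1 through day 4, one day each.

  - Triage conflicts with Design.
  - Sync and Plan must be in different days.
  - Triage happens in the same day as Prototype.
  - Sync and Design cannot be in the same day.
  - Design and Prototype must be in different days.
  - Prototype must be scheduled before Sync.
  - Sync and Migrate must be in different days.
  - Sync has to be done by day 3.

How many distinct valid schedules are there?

Splitting on Triage: it can be day 1 (36), day 2 (18). Listing each branch's schedules as (Sync, Migrate, Design, Plan, Prototype) by day number:
Triage=day 1: (2,1,3,1,1) (2,1,3,3,1) (2,1,3,4,1) (2,1,4,1,1) (2,1,4,3,1) (2,1,4,4,1) (2,3,3,1,1) (2,3,3,3,1) (2,3,3,4,1) (2,3,4,1,1) (2,3,4,3,1) (2,3,4,4,1) (2,4,3,1,1) (2,4,3,3,1) (2,4,3,4,1) (2,4,4,1,1) (2,4,4,3,1) (2,4,4,4,1) (3,1,2,1,1) (3,1,2,2,1) (3,1,2,4,1) (3,1,4,1,1) (3,1,4,2,1) (3,1,4,4,1) (3,2,2,1,1) (3,2,2,2,1) (3,2,2,4,1) (3,2,4,1,1) (3,2,4,2,1) (3,2,4,4,1) (3,4,2,1,1) (3,4,2,2,1) (3,4,2,4,1) (3,4,4,1,1) (3,4,4,2,1) (3,4,4,4,1) — 36.
Triage=day 2: (3,1,1,1,2) (3,1,1,2,2) (3,1,1,4,2) (3,1,4,1,2) (3,1,4,2,2) (3,1,4,4,2) (3,2,1,1,2) (3,2,1,2,2) (3,2,1,4,2) (3,2,4,1,2) (3,2,4,2,2) (3,2,4,4,2) (3,4,1,1,2) (3,4,1,2,2) (3,4,1,4,2) (3,4,4,1,2) (3,4,4,2,2) (3,4,4,4,2) — 18.
Summing: 36 + 18 = 54.

54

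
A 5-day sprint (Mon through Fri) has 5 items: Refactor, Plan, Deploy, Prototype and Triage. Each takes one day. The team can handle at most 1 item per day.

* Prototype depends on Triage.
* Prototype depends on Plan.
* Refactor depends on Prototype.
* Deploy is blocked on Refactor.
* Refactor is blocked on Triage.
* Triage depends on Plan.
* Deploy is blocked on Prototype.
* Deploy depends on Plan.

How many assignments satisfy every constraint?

1

Enumerating: Deploy=Fri; Prototype=Wed; Triage=Tue; Plan=Mon; Refactor=Thu.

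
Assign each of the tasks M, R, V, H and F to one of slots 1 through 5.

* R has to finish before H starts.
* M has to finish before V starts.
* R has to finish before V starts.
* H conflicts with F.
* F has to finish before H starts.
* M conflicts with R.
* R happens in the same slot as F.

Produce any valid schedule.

F=1, R=1, H=2, V=3, M=2

Checking: R(1) before H(2); R(1) before V(3); M(2) before V(3); F(1) before H(2); H(2) != F(1); M(2) != R(1); R = F = 1.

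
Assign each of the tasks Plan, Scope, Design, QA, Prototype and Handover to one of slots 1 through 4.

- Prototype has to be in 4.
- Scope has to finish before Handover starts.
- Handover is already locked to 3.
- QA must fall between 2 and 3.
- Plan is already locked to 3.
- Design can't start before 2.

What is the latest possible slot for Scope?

2

Downstream work caps Scope at 2.
Scope at 2 is achievable: Plan=3, Design=2, Scope=2, Prototype=4, Handover=3, QA=2.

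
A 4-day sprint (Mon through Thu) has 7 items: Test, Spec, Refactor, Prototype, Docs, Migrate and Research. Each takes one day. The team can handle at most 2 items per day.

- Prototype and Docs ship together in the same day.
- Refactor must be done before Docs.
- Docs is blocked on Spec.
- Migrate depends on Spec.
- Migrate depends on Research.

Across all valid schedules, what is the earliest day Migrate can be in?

Precedence pushes Migrate to at least Tue.
Migrate at Tue is achievable: Migrate in Tue; Docs in Wed; Test in Thu; Spec in Mon; Prototype in Wed; Research in Mon; Refactor in Tue.

Tue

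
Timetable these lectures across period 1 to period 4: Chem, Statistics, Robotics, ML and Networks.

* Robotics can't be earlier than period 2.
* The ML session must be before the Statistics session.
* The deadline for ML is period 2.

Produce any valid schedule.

Robotics=period 2, Networks=period 1, Chem=period 1, Statistics=period 2, ML=period 1

Checking: ML(period 1) before Statistics(period 2); Robotics=period 2 in [period 2,period 4]; ML=period 1 in [period 1,period 2].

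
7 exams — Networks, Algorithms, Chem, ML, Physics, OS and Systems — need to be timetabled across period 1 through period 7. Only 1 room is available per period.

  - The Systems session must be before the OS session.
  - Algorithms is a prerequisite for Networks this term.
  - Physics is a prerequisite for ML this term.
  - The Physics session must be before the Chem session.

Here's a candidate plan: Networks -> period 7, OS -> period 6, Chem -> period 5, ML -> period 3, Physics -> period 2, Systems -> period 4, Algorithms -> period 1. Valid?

The Physics session must be before the Chem session — holds.
The Systems session must be before the OS session — holds.
Physics is a prerequisite for ML this term — holds.
Only 1 room is available per period — holds.
Algorithms is a prerequisite for Networks this term — holds.

Yes, all constraints hold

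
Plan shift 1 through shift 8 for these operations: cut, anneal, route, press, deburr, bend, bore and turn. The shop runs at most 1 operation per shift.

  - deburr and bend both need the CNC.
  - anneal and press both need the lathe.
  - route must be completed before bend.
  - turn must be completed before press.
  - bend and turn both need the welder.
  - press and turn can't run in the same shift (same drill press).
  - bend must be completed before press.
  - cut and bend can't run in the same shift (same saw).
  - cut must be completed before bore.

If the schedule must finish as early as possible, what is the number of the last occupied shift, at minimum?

8

The precedence chain requires at least 3 distinct shifts.
With at most 1 per shift and 8 operations, at least 8 shifts are needed.
8 works (last occupied shift: shift 8): for example press -> shift 4; bend -> shift 2; cut -> shift 5; route -> shift 1; turn -> shift 3; bore -> shift 6; deburr -> shift 8; anneal -> shift 7.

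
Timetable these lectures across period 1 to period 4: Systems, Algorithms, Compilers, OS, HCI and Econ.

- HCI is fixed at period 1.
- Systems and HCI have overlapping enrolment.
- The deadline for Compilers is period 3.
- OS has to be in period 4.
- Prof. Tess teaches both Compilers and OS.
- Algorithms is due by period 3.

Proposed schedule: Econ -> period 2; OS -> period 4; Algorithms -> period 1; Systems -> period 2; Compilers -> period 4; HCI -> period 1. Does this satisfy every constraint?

No — it violates: The deadline for Compilers is period 3

Prof. Tess teaches both Compilers and OS — violated.
HCI is fixed at period 1 — holds.
Systems and HCI have overlapping enrolment — holds.
OS has to be in period 4 — holds.
The deadline for Compilers is period 3 — violated.
Algorithms is due by period 3 — holds.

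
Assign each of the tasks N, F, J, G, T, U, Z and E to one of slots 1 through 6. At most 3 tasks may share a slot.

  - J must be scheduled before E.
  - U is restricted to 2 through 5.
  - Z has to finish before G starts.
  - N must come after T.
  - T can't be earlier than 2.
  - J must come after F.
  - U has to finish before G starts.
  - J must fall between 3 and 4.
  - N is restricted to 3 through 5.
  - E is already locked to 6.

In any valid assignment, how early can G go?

3

Precedence pushes G to at least 3.
G at 3 is achievable: Z in 1, G in 3, E in 6, T in 2, J in 3, F in 1, U in 2, N in 3.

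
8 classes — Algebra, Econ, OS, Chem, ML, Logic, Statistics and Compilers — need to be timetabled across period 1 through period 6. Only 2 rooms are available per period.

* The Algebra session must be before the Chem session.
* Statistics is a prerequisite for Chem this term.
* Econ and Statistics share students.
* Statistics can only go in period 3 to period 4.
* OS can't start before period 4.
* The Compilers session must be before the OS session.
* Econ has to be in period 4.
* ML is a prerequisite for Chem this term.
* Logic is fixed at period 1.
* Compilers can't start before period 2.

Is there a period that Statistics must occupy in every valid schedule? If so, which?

period 3

Statistics's window is period 3–period 4.
Econ is fixed at period 4, and Statistics can't share a period with Econ.
So Statistics must be period 3.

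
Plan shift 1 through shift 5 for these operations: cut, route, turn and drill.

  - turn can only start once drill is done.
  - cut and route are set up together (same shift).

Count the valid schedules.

Splitting on cut: it can be shift 1 (10), shift 2 (10), shift 3 (10), shift 4 (10), shift 5 (10). Listing each branch's schedules as (route, turn, drill) by shift number:
cut=shift 1: (1,2,1) (1,3,1) (1,3,2) (1,4,1) (1,4,2) (1,4,3) (1,5,1) (1,5,2) (1,5,3) (1,5,4) — 10.
cut=shift 2: (2,2,1) (2,3,1) (2,3,2) (2,4,1) (2,4,2) (2,4,3) (2,5,1) (2,5,2) (2,5,3) (2,5,4) — 10.
cut=shift 3: (3,2,1) (3,3,1) (3,3,2) (3,4,1) (3,4,2) (3,4,3) (3,5,1) (3,5,2) (3,5,3) (3,5,4) — 10.
cut=shift 4: (4,2,1) (4,3,1) (4,3,2) (4,4,1) (4,4,2) (4,4,3) (4,5,1) (4,5,2) (4,5,3) (4,5,4) — 10.
cut=shift 5: (5,2,1) (5,3,1) (5,3,2) (5,4,1) (5,4,2) (5,4,3) (5,5,1) (5,5,2) (5,5,3) (5,5,4) — 10.
Summing: 10 + 10 + 10 + 10 + 10 = 50.

50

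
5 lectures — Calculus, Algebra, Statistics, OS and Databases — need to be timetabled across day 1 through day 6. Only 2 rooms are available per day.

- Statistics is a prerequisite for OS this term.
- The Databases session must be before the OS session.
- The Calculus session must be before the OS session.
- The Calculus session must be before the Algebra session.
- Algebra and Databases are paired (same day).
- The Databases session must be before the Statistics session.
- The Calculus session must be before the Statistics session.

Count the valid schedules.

15

Splitting on Calculus: it can be day 1 (10), day 2 (4), day 3 (1). Listing each branch's schedules as (Algebra, Statistics, OS, Databases) by day number:
Calculus=day 1: (2,3,4,2) (2,3,5,2) (2,3,6,2) (2,4,5,2) (2,4,6,2) (2,5,6,2) (3,4,5,3) (3,4,6,3) (3,5,6,3) (4,5,6,4) — 10.
Calculus=day 2: (3,4,5,3) (3,4,6,3) (3,5,6,3) (4,5,6,4) — 4.
Calculus=day 3: (4,5,6,4) — 1.
Summing: 10 + 4 + 1 = 15.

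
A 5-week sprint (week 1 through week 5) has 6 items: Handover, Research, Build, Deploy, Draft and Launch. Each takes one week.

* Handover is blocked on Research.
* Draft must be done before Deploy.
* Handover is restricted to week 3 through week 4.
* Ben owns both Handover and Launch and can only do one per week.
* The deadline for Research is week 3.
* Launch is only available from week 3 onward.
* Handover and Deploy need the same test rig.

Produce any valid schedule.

Launch in week 4; Draft in week 1; Research in week 1; Build in week 1; Deploy in week 2; Handover in week 3

Checking: Draft(week 1) before Deploy(week 2); Research(week 1) before Handover(week 3); Handover(week 3) != Deploy(week 2); Handover(week 3) != Launch(week 4); Research=week 1 in [week 1,week 3]; Handover=week 3 in [week 3,week 4]; Launch=week 4 in [week 3,week 5].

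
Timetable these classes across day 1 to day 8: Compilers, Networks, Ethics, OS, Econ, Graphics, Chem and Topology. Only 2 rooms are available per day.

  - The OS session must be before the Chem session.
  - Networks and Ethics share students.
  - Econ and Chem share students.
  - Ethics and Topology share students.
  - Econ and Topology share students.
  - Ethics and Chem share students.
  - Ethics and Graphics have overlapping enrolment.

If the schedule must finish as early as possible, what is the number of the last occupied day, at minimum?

The precedence chain requires at least 2 distinct days.
With at most 2 per day and 8 classes, at least 4 days are needed.
4 works (last occupied day: day 4): for example OS=day 1; Compilers=day 1; Ethics=day 3; Econ=day 3; Graphics=day 4; Topology=day 4; Chem=day 2; Networks=day 2.

day 4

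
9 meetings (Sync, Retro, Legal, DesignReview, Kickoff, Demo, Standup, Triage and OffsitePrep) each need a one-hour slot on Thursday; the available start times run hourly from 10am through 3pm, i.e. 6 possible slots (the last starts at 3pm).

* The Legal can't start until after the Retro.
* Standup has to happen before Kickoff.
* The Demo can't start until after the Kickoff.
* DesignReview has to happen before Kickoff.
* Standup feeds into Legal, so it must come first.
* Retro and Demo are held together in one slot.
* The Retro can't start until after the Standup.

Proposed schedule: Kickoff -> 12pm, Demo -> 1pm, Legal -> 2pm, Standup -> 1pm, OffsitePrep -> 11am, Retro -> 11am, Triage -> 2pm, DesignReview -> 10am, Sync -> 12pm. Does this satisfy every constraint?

Invalid. The Retro can't start until after the Standup.

The Legal can't start until after the Retro — holds.
Standup feeds into Legal, so it must come first — holds.
The Retro can't start until after the Standup — violated.
The Demo can't start until after the Kickoff — holds.
Retro and Demo are held together in one slot — violated.
DesignReview has to happen before Kickoff — holds.
Standup has to happen before Kickoff — violated.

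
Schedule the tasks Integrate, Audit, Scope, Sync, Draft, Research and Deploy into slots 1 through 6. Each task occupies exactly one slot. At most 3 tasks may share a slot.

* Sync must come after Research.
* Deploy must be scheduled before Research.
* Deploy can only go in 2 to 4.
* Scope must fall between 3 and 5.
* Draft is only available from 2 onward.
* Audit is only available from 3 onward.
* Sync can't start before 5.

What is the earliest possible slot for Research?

3

Precedence pushes Research to at least 3; downstream work caps Research at 5.
Research at 3 is achievable: Research in 3, Deploy in 2, Draft in 2, Sync in 5, Audit in 3, Integrate in 1, Scope in 3.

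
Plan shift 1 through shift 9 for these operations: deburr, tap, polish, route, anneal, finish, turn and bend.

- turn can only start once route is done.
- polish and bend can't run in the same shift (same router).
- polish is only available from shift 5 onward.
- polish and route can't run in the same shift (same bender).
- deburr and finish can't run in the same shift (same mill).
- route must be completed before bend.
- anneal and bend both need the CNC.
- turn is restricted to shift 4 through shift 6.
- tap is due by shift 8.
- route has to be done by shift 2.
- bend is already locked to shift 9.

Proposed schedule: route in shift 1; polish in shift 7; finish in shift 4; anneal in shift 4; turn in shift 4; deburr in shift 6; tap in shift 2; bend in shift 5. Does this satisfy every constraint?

No. bend is already locked to shift 9 is not satisfied.

turn is restricted to shift 4 through shift 6 — holds.
polish and bend can't run in the same shift (same router) — holds.
polish is only available from shift 5 onward — holds.
route must be completed before bend — holds.
polish and route can't run in the same shift (same bender) — holds.
route has to be done by shift 2 — holds.
deburr and finish can't run in the same shift (same mill) — holds.
turn can only start once route is done — holds.
bend is already locked to shift 9 — violated.
anneal and bend both need the CNC — holds.
tap is due by shift 8 — holds.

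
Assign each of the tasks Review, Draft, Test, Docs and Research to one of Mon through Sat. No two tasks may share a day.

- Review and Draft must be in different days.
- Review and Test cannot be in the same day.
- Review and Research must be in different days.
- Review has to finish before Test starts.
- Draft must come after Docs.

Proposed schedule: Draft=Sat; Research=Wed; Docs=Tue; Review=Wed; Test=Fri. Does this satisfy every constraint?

No. Review and Research must be in different days is not satisfied.

Draft must come after Docs — holds.
Review has to finish before Test starts — holds.
Review and Draft must be in different days — holds.
Review and Test cannot be in the same day — holds.
No two tasks may share a day — violated.
Review and Research must be in different days — violated.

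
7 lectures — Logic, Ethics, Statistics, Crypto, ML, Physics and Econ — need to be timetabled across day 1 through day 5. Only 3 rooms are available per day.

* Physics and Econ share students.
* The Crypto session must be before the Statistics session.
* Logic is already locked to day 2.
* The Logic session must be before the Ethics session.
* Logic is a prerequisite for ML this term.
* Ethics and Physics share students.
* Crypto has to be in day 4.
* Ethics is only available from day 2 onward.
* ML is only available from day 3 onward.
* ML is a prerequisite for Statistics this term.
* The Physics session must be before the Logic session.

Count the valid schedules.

23

Splitting on Ethics: it can be day 3 (8), day 4 (7), day 5 (8). Listing each branch's schedules as (Logic, Statistics, Crypto, ML, Physics, Econ) by day number:
Ethics=day 3: (2,5,4,3,1,2) (2,5,4,3,1,3) (2,5,4,3,1,4) (2,5,4,3,1,5) (2,5,4,4,1,2) (2,5,4,4,1,3) (2,5,4,4,1,4) (2,5,4,4,1,5) — 8.
Ethics=day 4: (2,5,4,3,1,2) (2,5,4,3,1,3) (2,5,4,3,1,4) (2,5,4,3,1,5) (2,5,4,4,1,2) (2,5,4,4,1,3) (2,5,4,4,1,5) — 7.
Ethics=day 5: (2,5,4,3,1,2) (2,5,4,3,1,3) (2,5,4,3,1,4) (2,5,4,3,1,5) (2,5,4,4,1,2) (2,5,4,4,1,3) (2,5,4,4,1,4) (2,5,4,4,1,5) — 8.
Summing: 8 + 7 + 8 = 23.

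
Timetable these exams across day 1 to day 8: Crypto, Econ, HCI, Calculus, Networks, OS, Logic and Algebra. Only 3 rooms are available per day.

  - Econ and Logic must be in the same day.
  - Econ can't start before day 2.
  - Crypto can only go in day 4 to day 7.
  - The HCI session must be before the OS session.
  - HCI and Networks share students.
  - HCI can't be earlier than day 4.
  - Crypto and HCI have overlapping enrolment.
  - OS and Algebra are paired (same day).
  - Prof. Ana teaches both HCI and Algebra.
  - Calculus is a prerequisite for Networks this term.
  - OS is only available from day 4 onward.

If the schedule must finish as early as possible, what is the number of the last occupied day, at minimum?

The precedence chain requires at least 2 distinct days.
With at most 3 per day and 8 exams, at least 3 days are needed.
Propagating the time windows through the other constraints, OS can't land before day 5, so the schedule must run through at least day 5.
5 works (last occupied day: day 5): for example Algebra=day 5, Networks=day 2, Econ=day 2, OS=day 5, Crypto=day 5, Calculus=day 1, HCI=day 4, Logic=day 2.

5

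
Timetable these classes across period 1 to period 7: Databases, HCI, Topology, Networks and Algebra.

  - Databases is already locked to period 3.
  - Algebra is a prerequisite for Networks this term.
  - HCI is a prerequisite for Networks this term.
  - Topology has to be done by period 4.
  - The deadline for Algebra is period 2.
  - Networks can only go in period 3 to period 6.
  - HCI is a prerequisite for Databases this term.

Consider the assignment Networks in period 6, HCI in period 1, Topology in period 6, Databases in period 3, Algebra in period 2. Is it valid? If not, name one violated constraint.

HCI is a prerequisite for Networks this term — holds.
Databases is already locked to period 3 — holds.
Networks can only go in period 3 to period 6 — holds.
HCI is a prerequisite for Databases this term — holds.
The deadline for Algebra is period 2 — holds.
Algebra is a prerequisite for Networks this term — holds.
Topology has to be done by period 4 — violated.

No — it violates: Topology has to be done by period 4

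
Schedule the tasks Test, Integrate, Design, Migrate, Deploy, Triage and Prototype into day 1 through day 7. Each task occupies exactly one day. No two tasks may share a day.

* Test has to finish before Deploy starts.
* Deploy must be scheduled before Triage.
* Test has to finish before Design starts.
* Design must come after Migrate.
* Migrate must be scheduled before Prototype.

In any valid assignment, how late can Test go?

day 4

Downstream work caps Test at day 5.
Test at day 4 is achievable: Migrate -> day 1, Integrate -> day 3, Prototype -> day 2, Triage -> day 7, Test -> day 4, Design -> day 5, Deploy -> day 6.
Nothing later works — the capacity limit rule out every day after day 4.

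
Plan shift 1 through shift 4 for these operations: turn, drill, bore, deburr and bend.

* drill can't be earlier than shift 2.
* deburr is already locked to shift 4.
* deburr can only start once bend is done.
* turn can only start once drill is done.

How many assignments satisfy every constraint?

36

Splitting on turn: it can be shift 3 (12), shift 4 (24). Listing each branch's schedules as (drill, bore, deburr, bend) by shift number:
turn=shift 3: (2,1,4,1) (2,1,4,2) (2,1,4,3) (2,2,4,1) (2,2,4,2) (2,2,4,3) (2,3,4,1) (2,3,4,2) (2,3,4,3) (2,4,4,1) (2,4,4,2) (2,4,4,3) — 12.
turn=shift 4: (2,1,4,1) (2,1,4,2) (2,1,4,3) (2,2,4,1) (2,2,4,2) (2,2,4,3) (2,3,4,1) (2,3,4,2) (2,3,4,3) (2,4,4,1) (2,4,4,2) (2,4,4,3) (3,1,4,1) (3,1,4,2) (3,1,4,3) (3,2,4,1) (3,2,4,2) (3,2,4,3) (3,3,4,1) (3,3,4,2) (3,3,4,3) (3,4,4,1) (3,4,4,2) (3,4,4,3) — 24.
Summing: 12 + 24 = 36.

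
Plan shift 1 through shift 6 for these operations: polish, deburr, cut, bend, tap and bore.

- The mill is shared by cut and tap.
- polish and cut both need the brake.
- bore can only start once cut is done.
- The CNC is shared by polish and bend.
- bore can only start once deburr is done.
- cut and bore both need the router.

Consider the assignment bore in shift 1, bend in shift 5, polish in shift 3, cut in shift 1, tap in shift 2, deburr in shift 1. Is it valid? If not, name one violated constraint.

No — it violates: cut and bore both need the router

The CNC is shared by polish and bend — holds.
bore can only start once deburr is done — violated.
The mill is shared by cut and tap — holds.
bore can only start once cut is done — violated.
polish and cut both need the brake — holds.
cut and bore both need the router — violated.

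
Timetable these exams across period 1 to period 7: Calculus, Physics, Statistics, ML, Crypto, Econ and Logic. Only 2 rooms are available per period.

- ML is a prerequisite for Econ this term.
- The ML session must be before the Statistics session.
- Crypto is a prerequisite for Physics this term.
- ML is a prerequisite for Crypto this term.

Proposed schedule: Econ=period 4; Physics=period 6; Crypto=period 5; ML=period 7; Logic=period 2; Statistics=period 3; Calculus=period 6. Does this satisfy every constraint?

ML is a prerequisite for Crypto this term — violated.
Crypto is a prerequisite for Physics this term — holds.
ML is a prerequisite for Econ this term — violated.
The ML session must be before the Statistics session — violated.
Only 2 rooms are available per period — holds.

Invalid. The ML session must be before the Statistics session.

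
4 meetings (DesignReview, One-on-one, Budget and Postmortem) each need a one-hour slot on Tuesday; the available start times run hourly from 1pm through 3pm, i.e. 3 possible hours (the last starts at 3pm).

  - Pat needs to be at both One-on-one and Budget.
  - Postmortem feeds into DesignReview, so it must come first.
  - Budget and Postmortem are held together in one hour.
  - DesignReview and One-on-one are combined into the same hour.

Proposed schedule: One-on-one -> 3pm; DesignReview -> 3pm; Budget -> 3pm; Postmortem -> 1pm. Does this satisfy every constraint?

Budget and Postmortem are held together in one hour — violated.
Postmortem feeds into DesignReview, so it must come first — holds.
Pat needs to be at both One-on-one and Budget — violated.
DesignReview and One-on-one are combined into the same hour — holds.

Invalid. Pat needs to be at both One-on-one and Budget.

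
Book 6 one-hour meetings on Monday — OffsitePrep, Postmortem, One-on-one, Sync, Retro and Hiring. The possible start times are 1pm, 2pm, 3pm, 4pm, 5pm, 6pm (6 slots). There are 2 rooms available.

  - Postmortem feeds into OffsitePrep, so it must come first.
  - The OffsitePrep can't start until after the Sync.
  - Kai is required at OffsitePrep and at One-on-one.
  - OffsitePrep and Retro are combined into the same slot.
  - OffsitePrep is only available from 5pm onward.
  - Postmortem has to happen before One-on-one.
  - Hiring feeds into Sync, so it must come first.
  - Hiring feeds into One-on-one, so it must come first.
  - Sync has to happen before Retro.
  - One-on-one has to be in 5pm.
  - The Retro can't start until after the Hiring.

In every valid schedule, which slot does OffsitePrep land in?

6pm

OffsitePrep's window is 5pm–6pm.
One-on-one is fixed at 5pm, and OffsitePrep can't share a slot with One-on-one.
So OffsitePrep must be 6pm.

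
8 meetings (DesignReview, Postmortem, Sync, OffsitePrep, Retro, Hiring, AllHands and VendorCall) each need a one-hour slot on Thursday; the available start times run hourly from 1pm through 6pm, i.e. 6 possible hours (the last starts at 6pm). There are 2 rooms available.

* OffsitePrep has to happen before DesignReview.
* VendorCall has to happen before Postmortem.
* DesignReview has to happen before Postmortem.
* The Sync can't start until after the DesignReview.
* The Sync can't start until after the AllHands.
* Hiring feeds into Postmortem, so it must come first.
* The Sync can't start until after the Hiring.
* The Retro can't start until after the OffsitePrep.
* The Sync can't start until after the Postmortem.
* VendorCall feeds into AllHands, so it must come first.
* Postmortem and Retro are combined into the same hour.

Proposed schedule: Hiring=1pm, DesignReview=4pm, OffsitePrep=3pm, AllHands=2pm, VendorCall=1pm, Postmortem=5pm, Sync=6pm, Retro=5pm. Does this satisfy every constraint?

Yes

OffsitePrep has to happen before DesignReview — holds.
Hiring feeds into Postmortem, so it must come first — holds.
The Sync can't start until after the DesignReview — holds.
The Sync can't start until after the Postmortem — holds.
The Sync can't start until after the Hiring — holds.
VendorCall feeds into AllHands, so it must come first — holds.
There are 2 rooms available — holds.
The Sync can't start until after the AllHands — holds.
DesignReview has to happen before Postmortem — holds.
Postmortem and Retro are combined into the same hour — holds.
The Retro can't start until after the OffsitePrep — holds.
VendorCall has to happen before Postmortem — holds.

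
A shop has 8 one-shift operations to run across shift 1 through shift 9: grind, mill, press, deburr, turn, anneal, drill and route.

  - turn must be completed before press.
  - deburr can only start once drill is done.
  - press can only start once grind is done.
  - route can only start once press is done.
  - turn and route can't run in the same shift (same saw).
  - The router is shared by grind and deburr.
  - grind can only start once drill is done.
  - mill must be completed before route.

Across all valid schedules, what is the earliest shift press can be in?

Precedence pushes press to at least shift 3; downstream work caps press at shift 8.
press at shift 3 is achievable: anneal=shift 1; mill=shift 1; turn=shift 1; drill=shift 1; deburr=shift 3; grind=shift 2; route=shift 4; press=shift 3.

shift 3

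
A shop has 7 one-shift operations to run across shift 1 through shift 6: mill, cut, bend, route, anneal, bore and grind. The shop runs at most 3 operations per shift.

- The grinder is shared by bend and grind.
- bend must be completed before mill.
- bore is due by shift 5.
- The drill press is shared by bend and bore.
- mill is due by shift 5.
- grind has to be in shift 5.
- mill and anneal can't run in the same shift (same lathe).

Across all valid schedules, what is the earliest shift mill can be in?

Precedence pushes mill to at least shift 2; mill's own window allows nothing later than shift 5.
mill at shift 2 is achievable: cut -> shift 1; bend -> shift 1; bore -> shift 2; anneal -> shift 3; grind -> shift 5; mill -> shift 2; route -> shift 1.

shift 2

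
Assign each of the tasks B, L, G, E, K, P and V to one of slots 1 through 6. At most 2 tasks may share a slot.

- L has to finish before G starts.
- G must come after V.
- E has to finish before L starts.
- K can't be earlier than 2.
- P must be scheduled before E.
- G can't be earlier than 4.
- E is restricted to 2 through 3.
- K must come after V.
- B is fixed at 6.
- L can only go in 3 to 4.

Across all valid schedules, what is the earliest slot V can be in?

1

Downstream work caps V at 5.
V at 1 is achievable: L=3, E=2, G=4, K=2, P=1, B=6, V=1.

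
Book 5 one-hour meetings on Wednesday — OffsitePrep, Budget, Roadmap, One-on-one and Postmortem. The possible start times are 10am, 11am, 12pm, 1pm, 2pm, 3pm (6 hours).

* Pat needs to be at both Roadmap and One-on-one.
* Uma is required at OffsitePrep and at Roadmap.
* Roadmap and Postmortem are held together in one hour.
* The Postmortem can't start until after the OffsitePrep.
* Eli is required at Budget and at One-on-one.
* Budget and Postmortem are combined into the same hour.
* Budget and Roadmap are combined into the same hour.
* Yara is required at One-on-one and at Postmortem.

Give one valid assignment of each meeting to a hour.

Roadmap in 11am, One-on-one in 10am, Budget in 11am, OffsitePrep in 10am, Postmortem in 11am

Checking: OffsitePrep(10am) before Postmortem(11am); Roadmap(11am) != One-on-one(10am); OffsitePrep(10am) != Roadmap(11am); One-on-one(10am) != Postmortem(11am); Budget(11am) != One-on-one(10am); Budget = Postmortem = 11am; Budget = Roadmap = 11am; Roadmap = Postmortem = 11am.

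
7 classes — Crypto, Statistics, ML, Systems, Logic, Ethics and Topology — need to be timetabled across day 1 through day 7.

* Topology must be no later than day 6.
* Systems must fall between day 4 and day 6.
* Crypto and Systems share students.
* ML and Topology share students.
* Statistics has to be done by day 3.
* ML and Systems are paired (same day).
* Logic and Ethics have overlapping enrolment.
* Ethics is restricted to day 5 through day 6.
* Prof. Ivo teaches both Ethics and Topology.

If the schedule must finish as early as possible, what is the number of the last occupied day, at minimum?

day 5

Ethics can't be placed before day 5, so the schedule must run through at least day 5.
5 works (last occupied day: day 5): for example Topology -> day 1; ML -> day 4; Statistics -> day 1; Systems -> day 4; Crypto -> day 1; Logic -> day 1; Ethics -> day 5.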